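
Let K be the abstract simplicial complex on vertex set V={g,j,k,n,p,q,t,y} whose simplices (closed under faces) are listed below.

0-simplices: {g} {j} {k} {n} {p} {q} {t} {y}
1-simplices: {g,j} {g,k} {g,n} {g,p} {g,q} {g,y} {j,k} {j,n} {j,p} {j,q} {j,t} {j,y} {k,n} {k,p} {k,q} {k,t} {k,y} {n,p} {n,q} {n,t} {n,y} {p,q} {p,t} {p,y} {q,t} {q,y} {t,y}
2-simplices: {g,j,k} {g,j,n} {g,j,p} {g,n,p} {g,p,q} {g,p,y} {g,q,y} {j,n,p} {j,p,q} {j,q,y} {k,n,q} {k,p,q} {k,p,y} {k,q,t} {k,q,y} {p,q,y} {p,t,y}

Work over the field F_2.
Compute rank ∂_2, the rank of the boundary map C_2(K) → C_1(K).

rank∂_2=14

n_0=8 n_1=27 n_2=17  [Z2]
∂1: piv[gj,gk,gn,gp,gq,gy,jt] rk=7  ker:jk,jn,jp,jq,jy,kn,kp,kq,kt,ky,np,nq,nt,ny,pq,pt,py,qt,qy,ty
∂2: piv[gjk,gjn,gjp,gnp,gpq,gpy,gqy,jpq,jqy,knq,kpq,kpy,kqt,pty] rk=14  ker:jnp,kqy,pqy
rk∂_2=14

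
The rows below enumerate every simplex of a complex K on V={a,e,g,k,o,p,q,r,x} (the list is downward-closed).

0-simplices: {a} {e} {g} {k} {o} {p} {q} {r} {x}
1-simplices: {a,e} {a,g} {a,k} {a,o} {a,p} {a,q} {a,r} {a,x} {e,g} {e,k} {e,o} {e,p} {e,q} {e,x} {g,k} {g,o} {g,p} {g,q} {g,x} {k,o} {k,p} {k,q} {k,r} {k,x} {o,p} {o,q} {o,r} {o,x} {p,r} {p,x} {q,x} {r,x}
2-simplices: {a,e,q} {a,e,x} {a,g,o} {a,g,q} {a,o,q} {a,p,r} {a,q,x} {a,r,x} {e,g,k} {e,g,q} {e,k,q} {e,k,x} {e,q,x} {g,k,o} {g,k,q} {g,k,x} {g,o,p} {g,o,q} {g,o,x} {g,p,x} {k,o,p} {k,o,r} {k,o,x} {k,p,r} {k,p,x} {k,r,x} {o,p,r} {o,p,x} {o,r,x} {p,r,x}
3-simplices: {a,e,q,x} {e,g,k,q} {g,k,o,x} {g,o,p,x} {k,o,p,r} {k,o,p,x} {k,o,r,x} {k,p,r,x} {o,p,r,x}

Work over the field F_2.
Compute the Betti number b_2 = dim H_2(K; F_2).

b_2=1

n_0=9 n_1=32 n_2=30 n_3=9  [Z2]
∂1: piv[ae,ag,ak,ao,ap,aq,ar,ax] rk=8  ker:eg,ek,eo,ep,eq,ex,gk,go,gp,gq,gx,ko,kp,kq,kr,kx,op,oq,or,ox,pr,px,qx,rx
∂2: piv[aeq,aex,ago,agq,aoq,apr,aqx,arx,egk,egq,ekq,ekx,gko,gkx,gop,gox,gpx,kop,kor,kpr,krx] rk=21  ker:eqx,gkq,goq,kox,kpx,opr,opx,orx,prx
∂3: piv[aeqx,egkq,gkox,gopx,kopr,kopx,korx,kprx] rk=8  ker:oprx
b_2=(30−21)−8=1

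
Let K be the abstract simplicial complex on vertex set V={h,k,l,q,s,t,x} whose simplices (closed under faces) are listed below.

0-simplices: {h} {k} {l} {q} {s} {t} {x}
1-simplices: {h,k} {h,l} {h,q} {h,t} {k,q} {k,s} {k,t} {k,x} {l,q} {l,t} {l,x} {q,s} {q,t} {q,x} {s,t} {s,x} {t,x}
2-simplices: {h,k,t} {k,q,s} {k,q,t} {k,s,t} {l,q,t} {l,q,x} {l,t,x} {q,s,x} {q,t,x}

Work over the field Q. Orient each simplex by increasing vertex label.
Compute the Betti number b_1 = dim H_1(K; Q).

n_0=7 n_1=17 n_2=9  [Q]
∂1: piv[hk,hl,hq,ht,ks,kx] rk=6  ker:kq,kt,lq,lt,lx,qs,qt,qx,st,sx,tx
∂2: piv[hkt,kqs,kqt,kst,lqt,lqx,ltx,qsx] rk=8  ker:qtx
b_1=(17−6)−8=3

b_1=3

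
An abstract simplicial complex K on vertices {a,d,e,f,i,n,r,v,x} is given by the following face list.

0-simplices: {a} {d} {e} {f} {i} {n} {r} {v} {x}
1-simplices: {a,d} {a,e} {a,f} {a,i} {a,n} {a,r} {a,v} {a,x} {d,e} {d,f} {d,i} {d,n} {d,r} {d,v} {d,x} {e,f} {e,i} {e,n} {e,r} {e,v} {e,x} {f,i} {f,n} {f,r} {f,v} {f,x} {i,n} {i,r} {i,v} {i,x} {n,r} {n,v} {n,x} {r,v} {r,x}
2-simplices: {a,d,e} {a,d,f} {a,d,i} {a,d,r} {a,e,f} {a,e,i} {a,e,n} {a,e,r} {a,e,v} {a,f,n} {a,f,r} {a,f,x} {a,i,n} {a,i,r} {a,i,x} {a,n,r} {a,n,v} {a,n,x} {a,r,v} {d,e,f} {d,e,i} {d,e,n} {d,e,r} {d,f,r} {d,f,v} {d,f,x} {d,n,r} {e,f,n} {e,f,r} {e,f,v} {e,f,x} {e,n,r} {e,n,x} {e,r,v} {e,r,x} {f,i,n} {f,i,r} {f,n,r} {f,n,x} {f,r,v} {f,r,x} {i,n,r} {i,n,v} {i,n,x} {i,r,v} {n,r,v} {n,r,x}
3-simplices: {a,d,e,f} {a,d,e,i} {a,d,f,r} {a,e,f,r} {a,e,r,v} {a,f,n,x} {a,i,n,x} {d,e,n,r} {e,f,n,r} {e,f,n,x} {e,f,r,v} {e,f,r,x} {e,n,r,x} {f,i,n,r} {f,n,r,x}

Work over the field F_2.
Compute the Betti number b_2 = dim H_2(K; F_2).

b_2=6

n_0=9 n_1=35 n_2=47 n_3=15  [Z2]
∂1: piv[ad,ae,af,ai,an,ar,av,ax] rk=8  ker:de,df,di,dn,dr,dv,dx,ef,ei,en,er,ev,ex,fi,fn,fr,fv,fx,in,ir,iv,ix,nr,nv,nx,rv,rx
∂2: piv[ade,adf,adi,adr,aef,aei,aen,aer,aev,afn,afr,afx,ain,air,aix,anr,anv,anx,arv,den,dfv,dfx,efv,efx,erx,fin,inv] rk=27  ker:def,dei,der,dfr,dnr,efn,efr,enr,enx,erv,fir,fnr,fnx,frv,frx,inr,inx,irv,nrv,nrx
∂3: piv[adef,adei,adfr,aefr,aerv,afnx,ainx,denr,efnr,efnx,efrv,efrx,enrx,finr] rk=14  ker:fnrx
b_2=(47−27)−14=6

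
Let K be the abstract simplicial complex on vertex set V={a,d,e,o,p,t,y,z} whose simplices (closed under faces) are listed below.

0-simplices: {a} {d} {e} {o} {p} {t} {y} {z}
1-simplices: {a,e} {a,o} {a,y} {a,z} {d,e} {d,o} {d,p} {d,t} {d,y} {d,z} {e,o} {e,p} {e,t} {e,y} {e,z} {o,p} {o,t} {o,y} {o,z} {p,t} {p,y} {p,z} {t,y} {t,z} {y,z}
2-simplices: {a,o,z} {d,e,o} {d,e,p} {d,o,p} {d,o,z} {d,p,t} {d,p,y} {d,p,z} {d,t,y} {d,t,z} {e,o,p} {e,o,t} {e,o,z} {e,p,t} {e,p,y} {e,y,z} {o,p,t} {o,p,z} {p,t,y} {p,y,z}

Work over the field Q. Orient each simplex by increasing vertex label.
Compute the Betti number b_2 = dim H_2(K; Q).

n_0=8 n_1=25 n_2=20  [Q]
∂1: piv[ae,ao,ay,az,de,dp,dt] rk=7  ker:do,dy,dz,eo,ep,et,ey,ez,op,ot,oy,oz,pt,py,pz,ty,tz,yz
∂2: piv[aoz,deo,dep,dop,doz,dpt,dpy,dpz,dty,dtz,eot,eoz,ept,epy,eyz] rk=15  ker:eop,opt,opz,pty,pyz
b_2=(20−15)−0=5

b_2=5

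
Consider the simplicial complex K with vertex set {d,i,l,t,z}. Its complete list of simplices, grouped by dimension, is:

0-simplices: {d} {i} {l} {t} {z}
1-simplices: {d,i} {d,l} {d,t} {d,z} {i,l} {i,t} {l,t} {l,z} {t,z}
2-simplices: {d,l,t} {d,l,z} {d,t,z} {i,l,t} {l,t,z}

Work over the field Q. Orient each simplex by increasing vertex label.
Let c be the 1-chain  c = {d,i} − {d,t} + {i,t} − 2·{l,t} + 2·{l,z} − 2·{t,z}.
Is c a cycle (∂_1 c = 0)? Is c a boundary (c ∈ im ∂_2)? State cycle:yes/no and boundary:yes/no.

n_0=5 n_1=9 n_2=5  [Q]
∂1: piv[di,dl,dt,dz] rk=4  ker:il,it,lt,lz,tz
∂2: piv[dlt,dlz,dtz,ilt] rk=4  ker:ltz
∂1c = 0
c vs im∂2: residual ≠ 0 ⇒ not boundary

cycle:yes boundary:no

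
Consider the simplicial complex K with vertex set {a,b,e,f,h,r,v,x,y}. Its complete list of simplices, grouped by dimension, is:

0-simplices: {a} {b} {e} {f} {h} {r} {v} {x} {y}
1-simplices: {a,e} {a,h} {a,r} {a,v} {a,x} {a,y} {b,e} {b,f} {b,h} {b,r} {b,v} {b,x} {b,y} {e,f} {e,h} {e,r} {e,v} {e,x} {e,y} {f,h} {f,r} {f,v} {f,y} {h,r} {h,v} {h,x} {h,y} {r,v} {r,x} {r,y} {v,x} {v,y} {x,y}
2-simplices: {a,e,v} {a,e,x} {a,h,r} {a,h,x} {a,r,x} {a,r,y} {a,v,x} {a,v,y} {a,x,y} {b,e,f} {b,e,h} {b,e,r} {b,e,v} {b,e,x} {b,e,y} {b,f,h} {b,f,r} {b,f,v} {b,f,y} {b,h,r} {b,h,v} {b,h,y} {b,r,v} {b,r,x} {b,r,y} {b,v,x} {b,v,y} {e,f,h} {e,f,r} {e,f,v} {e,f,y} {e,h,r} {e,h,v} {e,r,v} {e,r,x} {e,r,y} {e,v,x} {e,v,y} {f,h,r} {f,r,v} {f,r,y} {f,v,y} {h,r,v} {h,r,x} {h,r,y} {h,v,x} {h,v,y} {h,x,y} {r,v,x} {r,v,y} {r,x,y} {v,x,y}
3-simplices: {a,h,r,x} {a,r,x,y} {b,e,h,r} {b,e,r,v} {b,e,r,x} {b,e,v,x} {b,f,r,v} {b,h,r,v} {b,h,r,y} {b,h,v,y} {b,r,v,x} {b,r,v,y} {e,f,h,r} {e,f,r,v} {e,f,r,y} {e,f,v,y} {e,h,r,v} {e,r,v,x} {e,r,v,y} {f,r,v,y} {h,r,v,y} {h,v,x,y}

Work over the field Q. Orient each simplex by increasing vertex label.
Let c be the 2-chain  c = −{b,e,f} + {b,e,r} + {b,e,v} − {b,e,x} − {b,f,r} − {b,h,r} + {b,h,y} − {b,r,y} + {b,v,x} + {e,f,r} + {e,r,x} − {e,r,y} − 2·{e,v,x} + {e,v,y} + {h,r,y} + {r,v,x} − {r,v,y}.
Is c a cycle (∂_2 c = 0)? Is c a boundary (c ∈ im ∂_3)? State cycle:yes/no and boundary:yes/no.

cycle:yes boundary:no

n_0=9 n_1=33 n_2=52 n_3=22  [Q]
∂1: piv[ae,ah,ar,av,ax,ay,be,bf] rk=8  ker:bh,br,bv,bx,by,ef,eh,er,ev,ex,ey,fh,fr,fv,fy,hr,hv,hx,hy,rv,rx,ry,vx,vy,xy
∂2: piv[aev,aex,ahr,ahx,arx,ary,avx,avy,axy,bef,beh,ber,bev,bex,bey,bfh,bfr,bfv,bfy,bhr,bhv,bhy,brv,brx,bry] rk=25  ker:bvx,bvy,efh,efr,efv,efy,ehr,ehv,erv,erx,ery,evx,evy,fhr,frv,fry,fvy,hrv,hrx,hry,hvx,hvy,hxy,rvx,rvy,rxy,vxy
∂3: piv[ahrx,arxy,behr,berv,berx,bevx,bfrv,bhrv,bhry,bhvy,brvx,brvy,efhr,efrv,efry,efvy,ehrv,ervy,hvxy] rk=19  ker:ervx,frvy,hrvy
∂2c = 0
c vs im∂3: residual ≠ 0 ⇒ not boundary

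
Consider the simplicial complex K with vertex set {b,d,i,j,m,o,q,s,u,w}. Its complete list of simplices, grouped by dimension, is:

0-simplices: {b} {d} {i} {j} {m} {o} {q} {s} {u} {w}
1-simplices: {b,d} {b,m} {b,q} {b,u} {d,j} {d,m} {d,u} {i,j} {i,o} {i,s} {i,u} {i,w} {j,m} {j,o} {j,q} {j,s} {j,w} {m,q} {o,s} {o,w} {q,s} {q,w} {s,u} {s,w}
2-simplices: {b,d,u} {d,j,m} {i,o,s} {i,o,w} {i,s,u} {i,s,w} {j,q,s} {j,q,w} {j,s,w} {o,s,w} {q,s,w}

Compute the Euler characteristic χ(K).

χ(K)=-3

n_0=10 n_1=24 n_2=11
χ=+10−24+11=-3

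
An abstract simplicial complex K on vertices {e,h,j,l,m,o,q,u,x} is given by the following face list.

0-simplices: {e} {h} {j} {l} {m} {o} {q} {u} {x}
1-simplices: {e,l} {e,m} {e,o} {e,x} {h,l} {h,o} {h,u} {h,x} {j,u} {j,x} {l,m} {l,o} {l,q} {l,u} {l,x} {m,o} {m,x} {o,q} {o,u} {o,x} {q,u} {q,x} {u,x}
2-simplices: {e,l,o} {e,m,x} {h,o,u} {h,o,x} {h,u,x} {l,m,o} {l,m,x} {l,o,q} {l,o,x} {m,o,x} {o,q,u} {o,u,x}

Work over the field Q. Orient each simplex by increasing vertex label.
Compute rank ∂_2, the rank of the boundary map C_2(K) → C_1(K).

rank∂_2=10

n_0=9 n_1=23 n_2=12  [Q]
∂1: piv[el,em,eo,ex,hl,hu,ju,lq] rk=8  ker:ho,hx,jx,lm,lo,lu,lx,mo,mx,oq,ou,ox,qu,qx,ux
∂2: piv[elo,emx,hou,hox,hux,lmo,lmx,loq,lox,oqu] rk=10  ker:mox,oux
rk∂_2=10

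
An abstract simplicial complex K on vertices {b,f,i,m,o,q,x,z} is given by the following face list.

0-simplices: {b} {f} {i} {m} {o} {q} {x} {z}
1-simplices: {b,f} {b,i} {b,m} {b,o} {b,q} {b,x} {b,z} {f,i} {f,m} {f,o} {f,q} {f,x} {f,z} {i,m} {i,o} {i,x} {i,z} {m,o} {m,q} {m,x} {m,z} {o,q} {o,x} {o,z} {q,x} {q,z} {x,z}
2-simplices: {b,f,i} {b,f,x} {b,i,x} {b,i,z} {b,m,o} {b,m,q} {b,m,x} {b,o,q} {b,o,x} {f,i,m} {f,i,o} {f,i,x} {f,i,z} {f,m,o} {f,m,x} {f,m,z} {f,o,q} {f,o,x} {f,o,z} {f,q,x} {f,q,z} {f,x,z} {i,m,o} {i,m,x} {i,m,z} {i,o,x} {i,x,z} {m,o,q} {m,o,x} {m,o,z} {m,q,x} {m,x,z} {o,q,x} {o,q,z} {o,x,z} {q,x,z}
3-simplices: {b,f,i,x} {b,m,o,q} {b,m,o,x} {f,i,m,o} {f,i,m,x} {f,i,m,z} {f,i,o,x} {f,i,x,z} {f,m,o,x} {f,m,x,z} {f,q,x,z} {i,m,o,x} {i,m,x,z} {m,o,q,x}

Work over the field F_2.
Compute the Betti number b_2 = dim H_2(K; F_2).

n_0=8 n_1=27 n_2=36 n_3=14  [Z2]
∂1: piv[bf,bi,bm,bo,bq,bx,bz] rk=7  ker:fi,fm,fo,fq,fx,fz,im,io,ix,iz,mo,mq,mx,mz,oq,ox,oz,qx,qz,xz
∂2: piv[bfi,bfx,bix,biz,bmo,bmq,bmx,boq,box,fim,fio,fiz,fmo,fmx,fmz,foq,foz,fqx,fqz,fxz] rk=20  ker:fix,fox,imo,imx,imz,iox,ixz,moq,mox,moz,mqx,mxz,oqx,oqz,oxz,qxz
∂3: piv[bfix,bmoq,bmox,fimo,fimx,fimz,fiox,fixz,fmox,fmxz,fqxz,moqx] rk=12  ker:imox,imxz
b_2=(36−20)−12=4

b_2=4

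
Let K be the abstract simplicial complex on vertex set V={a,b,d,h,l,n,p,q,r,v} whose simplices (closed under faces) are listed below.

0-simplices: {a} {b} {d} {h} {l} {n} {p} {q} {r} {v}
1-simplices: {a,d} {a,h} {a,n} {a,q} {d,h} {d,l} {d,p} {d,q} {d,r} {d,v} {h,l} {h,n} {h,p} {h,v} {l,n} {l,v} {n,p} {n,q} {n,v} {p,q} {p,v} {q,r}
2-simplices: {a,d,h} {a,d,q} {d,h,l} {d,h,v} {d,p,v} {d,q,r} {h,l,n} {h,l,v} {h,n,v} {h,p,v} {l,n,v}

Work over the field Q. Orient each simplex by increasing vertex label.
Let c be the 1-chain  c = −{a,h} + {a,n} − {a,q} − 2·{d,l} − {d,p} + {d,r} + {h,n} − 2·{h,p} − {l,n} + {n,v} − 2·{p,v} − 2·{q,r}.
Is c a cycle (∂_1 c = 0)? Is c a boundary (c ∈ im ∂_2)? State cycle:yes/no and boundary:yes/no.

n_0=10 n_1=22 n_2=11  [Q]
∂1: piv[ad,ah,an,aq,dl,dp,dr,dv] rk=8  ker:dh,dq,hl,hn,hp,hv,ln,lv,np,nq,nv,pq,pv,qr
∂2: piv[adh,adq,dhl,dhv,dpv,dqr,hln,hlv,hnv,hpv] rk=10  ker:lnv
∂1c = {a} + 2·{d} − {l} − {p} + {q} − {r} − {v}

cycle:no boundary:no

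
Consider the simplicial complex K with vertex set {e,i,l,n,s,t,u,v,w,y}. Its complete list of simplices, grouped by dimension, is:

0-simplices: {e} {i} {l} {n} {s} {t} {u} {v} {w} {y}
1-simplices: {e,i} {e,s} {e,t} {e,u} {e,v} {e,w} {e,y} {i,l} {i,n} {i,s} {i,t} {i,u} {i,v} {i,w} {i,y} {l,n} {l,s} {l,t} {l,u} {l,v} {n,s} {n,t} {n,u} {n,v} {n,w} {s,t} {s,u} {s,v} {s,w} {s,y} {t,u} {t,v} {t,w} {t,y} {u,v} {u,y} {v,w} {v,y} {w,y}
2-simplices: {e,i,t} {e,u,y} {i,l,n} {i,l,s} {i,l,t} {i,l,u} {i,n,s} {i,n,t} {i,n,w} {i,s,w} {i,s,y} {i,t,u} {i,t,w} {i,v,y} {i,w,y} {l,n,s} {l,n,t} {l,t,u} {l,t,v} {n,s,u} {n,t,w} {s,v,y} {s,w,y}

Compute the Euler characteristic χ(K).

n_0=10 n_1=39 n_2=23
χ=+10−39+23=-6

χ(K)=-6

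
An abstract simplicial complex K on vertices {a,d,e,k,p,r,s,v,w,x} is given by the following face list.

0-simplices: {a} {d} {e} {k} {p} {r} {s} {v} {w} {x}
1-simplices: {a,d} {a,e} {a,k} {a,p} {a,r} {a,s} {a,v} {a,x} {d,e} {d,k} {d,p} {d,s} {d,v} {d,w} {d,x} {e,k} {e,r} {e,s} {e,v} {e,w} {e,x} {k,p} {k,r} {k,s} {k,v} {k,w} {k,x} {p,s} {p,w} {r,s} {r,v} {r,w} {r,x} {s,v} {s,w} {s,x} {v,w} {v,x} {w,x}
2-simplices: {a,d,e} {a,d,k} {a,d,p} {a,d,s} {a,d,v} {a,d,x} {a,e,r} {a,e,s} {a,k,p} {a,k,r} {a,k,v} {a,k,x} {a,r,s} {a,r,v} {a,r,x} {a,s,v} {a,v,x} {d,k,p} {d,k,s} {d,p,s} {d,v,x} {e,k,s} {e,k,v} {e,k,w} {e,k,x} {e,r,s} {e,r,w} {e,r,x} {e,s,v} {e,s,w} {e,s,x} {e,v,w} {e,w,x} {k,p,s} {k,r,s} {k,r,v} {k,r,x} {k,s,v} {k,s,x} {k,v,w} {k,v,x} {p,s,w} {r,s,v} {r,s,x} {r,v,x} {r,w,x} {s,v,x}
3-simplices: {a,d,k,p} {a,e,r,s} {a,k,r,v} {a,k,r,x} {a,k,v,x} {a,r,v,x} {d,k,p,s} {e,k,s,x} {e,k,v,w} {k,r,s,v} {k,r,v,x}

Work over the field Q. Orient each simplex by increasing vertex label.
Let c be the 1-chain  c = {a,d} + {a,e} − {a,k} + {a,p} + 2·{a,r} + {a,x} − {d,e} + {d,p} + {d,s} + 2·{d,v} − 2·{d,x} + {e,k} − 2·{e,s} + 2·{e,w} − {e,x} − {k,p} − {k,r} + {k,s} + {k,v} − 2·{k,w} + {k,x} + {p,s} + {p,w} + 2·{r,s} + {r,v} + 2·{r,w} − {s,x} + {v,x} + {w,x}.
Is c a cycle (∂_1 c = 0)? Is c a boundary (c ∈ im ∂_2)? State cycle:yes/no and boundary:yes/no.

cycle:no boundary:no

n_0=10 n_1=39 n_2=47 n_3=11  [Q]
∂1: piv[ad,ae,ak,ap,ar,as,av,ax,dw] rk=9  ker:de,dk,dp,ds,dv,dx,ek,er,es,ev,ew,ex,kp,kr,ks,kv,kw,kx,ps,pw,rs,rv,rw,rx,sv,sw,sx,vw,vx,wx
∂2: piv[ade,adk,adp,ads,adv,adx,aer,aes,akp,akr,akv,akx,ars,arv,arx,asv,avx,dks,dps,eks,ekv,ekw,ekx,erw,esw,esx,evw,ewx,psw] rk=29  ker:dkp,dvx,ers,erx,esv,kps,krs,krv,krx,ksv,ksx,kvw,kvx,rsv,rsx,rvx,rwx,svx
∂3: piv[adkp,aers,akrv,akrx,akvx,arvx,dkps,eksx,ekvw,krsv] rk=10  ker:krvx
∂1c = −5·{a} + {k} − {p} − 4·{r} + 4·{s} + 3·{v} + 2·{w}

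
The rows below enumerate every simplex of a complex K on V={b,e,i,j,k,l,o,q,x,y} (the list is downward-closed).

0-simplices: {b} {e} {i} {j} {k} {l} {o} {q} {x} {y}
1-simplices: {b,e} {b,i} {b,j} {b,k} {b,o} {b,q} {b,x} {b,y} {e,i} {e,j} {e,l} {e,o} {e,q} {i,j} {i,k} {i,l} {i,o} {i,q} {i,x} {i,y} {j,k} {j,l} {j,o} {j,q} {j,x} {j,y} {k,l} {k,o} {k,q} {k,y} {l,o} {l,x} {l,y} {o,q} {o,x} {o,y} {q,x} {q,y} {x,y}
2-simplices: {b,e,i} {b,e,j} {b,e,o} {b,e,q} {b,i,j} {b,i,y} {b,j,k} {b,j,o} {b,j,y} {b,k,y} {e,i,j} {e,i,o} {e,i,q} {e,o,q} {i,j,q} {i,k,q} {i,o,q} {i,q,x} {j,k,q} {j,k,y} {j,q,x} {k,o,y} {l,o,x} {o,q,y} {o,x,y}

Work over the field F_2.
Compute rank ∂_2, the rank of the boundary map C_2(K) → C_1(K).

n_0=10 n_1=39 n_2=25  [Z2]
∂1: piv[be,bi,bj,bk,bo,bq,bx,by,el] rk=9  ker:ei,ej,eo,eq,ij,ik,il,io,iq,ix,iy,jk,jl,jo,jq,jx,jy,kl,ko,kq,ky,lo,lx,ly,oq,ox,oy,qx,qy,xy
∂2: piv[bei,bej,beo,beq,bij,biy,bjk,bjo,bjy,bky,eio,eiq,eoq,ijq,ikq,iqx,jkq,jqx,koy,lox,oqy,oxy] rk=22  ker:eij,ioq,jky
rk∂_2=22

rank∂_2=22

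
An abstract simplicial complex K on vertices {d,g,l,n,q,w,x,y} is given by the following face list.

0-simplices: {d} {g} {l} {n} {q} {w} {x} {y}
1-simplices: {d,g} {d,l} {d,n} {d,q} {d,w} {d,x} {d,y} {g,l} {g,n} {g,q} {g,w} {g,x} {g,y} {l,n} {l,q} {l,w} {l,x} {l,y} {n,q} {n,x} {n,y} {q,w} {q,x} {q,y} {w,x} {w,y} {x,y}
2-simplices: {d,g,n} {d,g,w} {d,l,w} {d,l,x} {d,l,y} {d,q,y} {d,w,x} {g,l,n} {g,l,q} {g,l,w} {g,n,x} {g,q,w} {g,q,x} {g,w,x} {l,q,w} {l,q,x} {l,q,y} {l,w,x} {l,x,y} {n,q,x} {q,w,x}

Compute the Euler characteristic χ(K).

χ(K)=2

n_0=8 n_1=27 n_2=21
χ=+8−27+21=2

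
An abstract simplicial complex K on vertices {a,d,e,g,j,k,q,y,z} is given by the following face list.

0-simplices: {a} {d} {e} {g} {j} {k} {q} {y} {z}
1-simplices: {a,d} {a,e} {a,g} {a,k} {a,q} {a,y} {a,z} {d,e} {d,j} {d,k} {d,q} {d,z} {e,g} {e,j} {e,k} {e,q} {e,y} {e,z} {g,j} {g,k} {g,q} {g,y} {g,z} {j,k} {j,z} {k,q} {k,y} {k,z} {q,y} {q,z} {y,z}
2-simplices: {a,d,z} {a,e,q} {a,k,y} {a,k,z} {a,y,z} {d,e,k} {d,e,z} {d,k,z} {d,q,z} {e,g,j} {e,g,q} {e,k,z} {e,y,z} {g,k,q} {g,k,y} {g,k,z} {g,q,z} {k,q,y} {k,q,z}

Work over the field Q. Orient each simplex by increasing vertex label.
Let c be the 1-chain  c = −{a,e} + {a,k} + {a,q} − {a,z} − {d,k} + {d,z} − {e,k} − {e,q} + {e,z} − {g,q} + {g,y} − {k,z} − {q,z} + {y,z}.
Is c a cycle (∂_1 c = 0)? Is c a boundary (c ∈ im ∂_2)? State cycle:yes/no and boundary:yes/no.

cycle:yes boundary:yes

n_0=9 n_1=31 n_2=19  [Q]
∂1: piv[ad,ae,ag,ak,aq,ay,az,dj] rk=8  ker:de,dk,dq,dz,eg,ej,ek,eq,ey,ez,gj,gk,gq,gy,gz,jk,jz,kq,ky,kz,qy,qz,yz
∂2: piv[adz,aeq,aky,akz,ayz,dek,dez,dkz,dqz,egj,egq,eyz,gkq,gky,gkz,gqz,kqy] rk=17  ker:ekz,kqz
∂1c = 0
c vs im∂2: reduces to 0 ⇒ boundary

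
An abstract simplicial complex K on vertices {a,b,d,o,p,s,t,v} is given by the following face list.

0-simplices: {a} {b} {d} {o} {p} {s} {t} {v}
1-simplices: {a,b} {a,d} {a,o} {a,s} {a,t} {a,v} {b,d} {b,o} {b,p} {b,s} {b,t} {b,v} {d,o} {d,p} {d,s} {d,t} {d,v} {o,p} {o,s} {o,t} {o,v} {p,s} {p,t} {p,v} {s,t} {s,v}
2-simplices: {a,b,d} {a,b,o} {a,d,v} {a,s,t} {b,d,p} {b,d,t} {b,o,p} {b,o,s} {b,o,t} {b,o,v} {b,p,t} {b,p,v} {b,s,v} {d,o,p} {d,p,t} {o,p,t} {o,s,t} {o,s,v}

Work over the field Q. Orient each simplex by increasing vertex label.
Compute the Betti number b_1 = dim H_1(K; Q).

b_1=4

n_0=8 n_1=26 n_2=18  [Q]
∂1: piv[ab,ad,ao,as,at,av,bp] rk=7  ker:bd,bo,bs,bt,bv,do,dp,ds,dt,dv,op,os,ot,ov,ps,pt,pv,st,sv
∂2: piv[abd,abo,adv,ast,bdp,bdt,bop,bos,bot,bov,bpt,bpv,bsv,dop,ost] rk=15  ker:dpt,opt,osv
b_1=(26−7)−15=4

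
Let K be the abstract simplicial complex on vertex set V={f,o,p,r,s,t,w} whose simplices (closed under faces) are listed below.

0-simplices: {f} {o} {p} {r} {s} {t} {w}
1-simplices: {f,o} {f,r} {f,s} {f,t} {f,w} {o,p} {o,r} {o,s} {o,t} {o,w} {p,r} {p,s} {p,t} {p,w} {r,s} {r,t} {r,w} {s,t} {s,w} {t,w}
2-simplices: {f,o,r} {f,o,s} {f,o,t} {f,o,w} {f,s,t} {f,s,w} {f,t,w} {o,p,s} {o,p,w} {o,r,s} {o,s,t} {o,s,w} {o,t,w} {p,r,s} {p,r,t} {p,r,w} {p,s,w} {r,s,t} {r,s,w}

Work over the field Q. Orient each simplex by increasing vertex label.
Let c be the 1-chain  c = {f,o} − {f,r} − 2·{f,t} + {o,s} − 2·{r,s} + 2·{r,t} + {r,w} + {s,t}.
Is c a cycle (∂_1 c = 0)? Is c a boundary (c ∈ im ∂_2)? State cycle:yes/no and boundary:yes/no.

cycle:no boundary:no

n_0=7 n_1=20 n_2=19  [Q]
∂1: piv[fo,fr,fs,ft,fw,op] rk=6  ker:or,os,ot,ow,pr,ps,pt,pw,rs,rt,rw,st,sw,tw
∂2: piv[for,fos,fot,fow,fst,fsw,ftw,ops,opw,ors,prs,prt,prw,rst] rk=14  ker:ost,osw,otw,psw,rsw
∂1c = 2·{f} − 2·{r} − 2·{s} + {t} + {w}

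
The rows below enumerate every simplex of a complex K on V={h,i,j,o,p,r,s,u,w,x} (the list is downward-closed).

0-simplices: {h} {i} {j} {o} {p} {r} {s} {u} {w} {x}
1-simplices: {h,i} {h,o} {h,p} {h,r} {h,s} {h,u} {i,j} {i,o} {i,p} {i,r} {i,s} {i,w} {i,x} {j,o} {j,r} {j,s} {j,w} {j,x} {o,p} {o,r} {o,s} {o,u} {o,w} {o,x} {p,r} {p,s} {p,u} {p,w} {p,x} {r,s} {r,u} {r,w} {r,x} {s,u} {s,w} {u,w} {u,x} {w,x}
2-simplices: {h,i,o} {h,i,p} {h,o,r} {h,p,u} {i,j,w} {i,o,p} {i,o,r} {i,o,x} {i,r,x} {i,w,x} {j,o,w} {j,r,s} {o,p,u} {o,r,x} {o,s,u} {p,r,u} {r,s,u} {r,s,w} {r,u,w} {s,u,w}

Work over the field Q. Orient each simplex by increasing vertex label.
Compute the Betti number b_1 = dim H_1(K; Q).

n_0=10 n_1=38 n_2=20  [Q]
∂1: piv[hi,ho,hp,hr,hs,hu,ij,iw,ix] rk=9  ker:io,ip,ir,is,jo,jr,js,jw,jx,op,or,os,ou,ow,ox,pr,ps,pu,pw,px,rs,ru,rw,rx,su,sw,uw,ux,wx
∂2: piv[hio,hip,hor,hpu,ijw,iop,ior,iox,irx,iwx,jow,jrs,opu,osu,pru,rsu,rsw,ruw] rk=18  ker:orx,suw
b_1=(38−9)−18=11

b_1=11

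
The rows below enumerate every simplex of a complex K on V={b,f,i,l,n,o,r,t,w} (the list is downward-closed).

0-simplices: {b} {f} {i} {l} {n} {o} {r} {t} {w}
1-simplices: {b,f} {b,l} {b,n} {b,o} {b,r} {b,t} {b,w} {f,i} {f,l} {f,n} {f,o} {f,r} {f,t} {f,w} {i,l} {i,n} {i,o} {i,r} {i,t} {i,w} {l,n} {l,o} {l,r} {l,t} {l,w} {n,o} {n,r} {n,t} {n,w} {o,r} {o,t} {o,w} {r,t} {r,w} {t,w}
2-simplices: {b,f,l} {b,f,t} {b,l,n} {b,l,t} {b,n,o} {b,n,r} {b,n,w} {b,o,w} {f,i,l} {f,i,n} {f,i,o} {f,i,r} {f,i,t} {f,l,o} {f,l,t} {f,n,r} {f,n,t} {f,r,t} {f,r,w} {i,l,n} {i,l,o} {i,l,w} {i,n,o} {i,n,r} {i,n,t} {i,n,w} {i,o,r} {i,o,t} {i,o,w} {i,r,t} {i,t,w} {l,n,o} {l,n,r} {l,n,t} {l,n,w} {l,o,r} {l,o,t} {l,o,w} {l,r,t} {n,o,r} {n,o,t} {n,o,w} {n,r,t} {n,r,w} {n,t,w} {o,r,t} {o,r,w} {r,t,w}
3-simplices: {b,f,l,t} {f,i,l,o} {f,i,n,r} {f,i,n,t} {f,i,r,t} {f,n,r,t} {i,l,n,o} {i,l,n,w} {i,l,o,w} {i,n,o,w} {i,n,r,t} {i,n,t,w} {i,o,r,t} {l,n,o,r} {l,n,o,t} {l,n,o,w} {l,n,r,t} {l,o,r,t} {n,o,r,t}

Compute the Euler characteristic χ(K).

χ(K)=3

n_0=9 n_1=35 n_2=48 n_3=19
χ=+9−35+48−19=3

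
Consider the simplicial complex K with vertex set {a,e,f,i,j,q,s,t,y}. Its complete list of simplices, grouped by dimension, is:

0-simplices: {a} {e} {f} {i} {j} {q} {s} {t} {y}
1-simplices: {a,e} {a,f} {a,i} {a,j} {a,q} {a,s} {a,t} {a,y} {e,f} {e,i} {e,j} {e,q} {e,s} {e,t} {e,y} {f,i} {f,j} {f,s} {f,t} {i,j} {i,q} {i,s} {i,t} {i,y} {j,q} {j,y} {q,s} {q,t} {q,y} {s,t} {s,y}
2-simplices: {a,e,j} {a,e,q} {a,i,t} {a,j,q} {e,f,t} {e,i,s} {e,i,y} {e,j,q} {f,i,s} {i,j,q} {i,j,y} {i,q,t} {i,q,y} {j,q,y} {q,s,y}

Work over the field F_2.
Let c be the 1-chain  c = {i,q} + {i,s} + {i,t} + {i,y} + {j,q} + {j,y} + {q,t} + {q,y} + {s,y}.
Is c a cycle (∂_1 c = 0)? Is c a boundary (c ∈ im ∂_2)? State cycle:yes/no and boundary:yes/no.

cycle:yes boundary:no

n_0=9 n_1=31 n_2=15  [Z2]
∂1: piv[ae,af,ai,aj,aq,as,at,ay] rk=8  ker:ef,ei,ej,eq,es,et,ey,fi,fj,fs,ft,ij,iq,is,it,iy,jq,jy,qs,qt,qy,st,sy
∂2: piv[aej,aeq,ait,ajq,eft,eis,eiy,fis,ijq,ijy,iqt,iqy,qsy] rk=13  ker:ejq,jqy
∂1c = 0
c vs im∂2: residual ≠ 0 ⇒ not boundary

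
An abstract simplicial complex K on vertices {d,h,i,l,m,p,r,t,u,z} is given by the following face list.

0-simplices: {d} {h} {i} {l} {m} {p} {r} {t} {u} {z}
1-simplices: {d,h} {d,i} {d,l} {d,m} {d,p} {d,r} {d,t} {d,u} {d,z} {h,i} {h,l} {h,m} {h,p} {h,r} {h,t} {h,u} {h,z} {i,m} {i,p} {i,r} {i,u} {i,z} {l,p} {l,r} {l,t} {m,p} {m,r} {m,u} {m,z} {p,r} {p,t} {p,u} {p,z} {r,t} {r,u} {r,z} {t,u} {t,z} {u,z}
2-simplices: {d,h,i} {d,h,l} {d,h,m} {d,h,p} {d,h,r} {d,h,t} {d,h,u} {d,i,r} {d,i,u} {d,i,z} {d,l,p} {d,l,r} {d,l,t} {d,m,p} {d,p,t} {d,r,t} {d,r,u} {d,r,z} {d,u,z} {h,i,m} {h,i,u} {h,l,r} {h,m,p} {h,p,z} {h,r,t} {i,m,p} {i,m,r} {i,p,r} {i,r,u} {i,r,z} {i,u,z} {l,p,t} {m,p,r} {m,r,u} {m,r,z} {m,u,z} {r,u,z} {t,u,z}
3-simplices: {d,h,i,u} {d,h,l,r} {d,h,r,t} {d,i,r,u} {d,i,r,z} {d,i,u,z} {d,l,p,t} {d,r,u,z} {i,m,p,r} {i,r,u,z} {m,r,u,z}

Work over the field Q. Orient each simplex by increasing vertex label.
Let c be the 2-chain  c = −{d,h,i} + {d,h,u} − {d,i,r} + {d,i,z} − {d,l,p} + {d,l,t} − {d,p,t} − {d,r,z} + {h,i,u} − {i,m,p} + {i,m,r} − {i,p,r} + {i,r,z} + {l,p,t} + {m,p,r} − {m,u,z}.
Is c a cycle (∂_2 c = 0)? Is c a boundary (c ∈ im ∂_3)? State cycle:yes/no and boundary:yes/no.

n_0=10 n_1=39 n_2=38 n_3=11  [Q]
∂1: piv[dh,di,dl,dm,dp,dr,dt,du,dz] rk=9  ker:hi,hl,hm,hp,hr,ht,hu,hz,im,ip,ir,iu,iz,lp,lr,lt,mp,mr,mu,mz,pr,pt,pu,pz,rt,ru,rz,tu,tz,uz
∂2: piv[dhi,dhl,dhm,dhp,dhr,dht,dhu,dir,diu,diz,dlp,dlr,dlt,dmp,dpt,drt,dru,drz,duz,him,hpz,imp,imr,ipr,mru,mrz,tuz] rk=27  ker:hiu,hlr,hmp,hrt,iru,irz,iuz,lpt,mpr,muz,ruz
∂3: piv[dhiu,dhlr,dhrt,diru,dirz,diuz,dlpt,druz,impr,mruz] rk=10  ker:iruz
∂2c = {d,i} − {d,u} + {i,u} − {m,u} + {m,z} − {u,z}

cycle:no boundary:no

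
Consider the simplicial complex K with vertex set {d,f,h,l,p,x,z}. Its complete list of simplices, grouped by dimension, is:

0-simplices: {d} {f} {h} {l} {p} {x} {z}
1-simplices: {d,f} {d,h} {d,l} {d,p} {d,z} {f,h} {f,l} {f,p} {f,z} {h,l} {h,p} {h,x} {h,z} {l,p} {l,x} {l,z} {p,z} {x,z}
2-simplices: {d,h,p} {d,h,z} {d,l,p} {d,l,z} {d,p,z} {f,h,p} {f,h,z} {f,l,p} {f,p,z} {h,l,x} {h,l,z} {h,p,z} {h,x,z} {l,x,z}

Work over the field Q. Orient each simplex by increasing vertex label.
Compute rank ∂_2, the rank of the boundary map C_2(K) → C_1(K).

n_0=7 n_1=18 n_2=14  [Q]
∂1: piv[df,dh,dl,dp,dz,hx] rk=6  ker:fh,fl,fp,fz,hl,hp,hz,lp,lx,lz,pz,xz
∂2: piv[dhp,dhz,dlp,dlz,dpz,fhp,fhz,flp,hlx,hlz,hxz] rk=11  ker:fpz,hpz,lxz
rk∂_2=11

rank∂_2=11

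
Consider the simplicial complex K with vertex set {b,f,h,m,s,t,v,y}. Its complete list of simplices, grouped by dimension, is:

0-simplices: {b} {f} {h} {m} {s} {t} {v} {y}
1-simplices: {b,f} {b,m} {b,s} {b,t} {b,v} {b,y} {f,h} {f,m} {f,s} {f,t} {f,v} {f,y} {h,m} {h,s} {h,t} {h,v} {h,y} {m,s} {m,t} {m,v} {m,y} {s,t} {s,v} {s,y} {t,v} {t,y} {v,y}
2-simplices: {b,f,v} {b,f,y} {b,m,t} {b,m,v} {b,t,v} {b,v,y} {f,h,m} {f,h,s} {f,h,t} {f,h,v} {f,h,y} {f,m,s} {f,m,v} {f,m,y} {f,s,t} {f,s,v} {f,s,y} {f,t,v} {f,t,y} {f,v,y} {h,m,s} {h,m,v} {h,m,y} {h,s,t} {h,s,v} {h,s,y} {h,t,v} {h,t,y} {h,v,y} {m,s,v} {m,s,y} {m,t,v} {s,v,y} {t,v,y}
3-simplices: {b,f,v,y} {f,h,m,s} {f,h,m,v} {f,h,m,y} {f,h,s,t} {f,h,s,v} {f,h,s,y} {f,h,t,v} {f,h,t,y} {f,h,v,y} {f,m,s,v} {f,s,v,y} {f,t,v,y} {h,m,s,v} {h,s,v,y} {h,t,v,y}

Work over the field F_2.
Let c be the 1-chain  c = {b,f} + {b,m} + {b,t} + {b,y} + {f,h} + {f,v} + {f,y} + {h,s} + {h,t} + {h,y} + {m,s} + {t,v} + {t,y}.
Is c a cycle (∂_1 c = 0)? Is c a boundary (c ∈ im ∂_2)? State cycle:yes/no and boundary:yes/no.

n_0=8 n_1=27 n_2=34 n_3=16  [Z2]
∂1: piv[bf,bm,bs,bt,bv,by,fh] rk=7  ker:fm,fs,ft,fv,fy,hm,hs,ht,hv,hy,ms,mt,mv,my,st,sv,sy,tv,ty,vy
∂2: piv[bfv,bfy,bmt,bmv,btv,bvy,fhm,fhs,fht,fhv,fhy,fms,fmv,fmy,fst,fsv,fsy,ftv,fty] rk=19  ker:fvy,hms,hmv,hmy,hst,hsv,hsy,htv,hty,hvy,msv,msy,mtv,svy,tvy
∂3: piv[bfvy,fhms,fhmv,fhmy,fhst,fhsv,fhsy,fhtv,fhty,fhvy,fmsv,fsvy,ftvy] rk=13  ker:hmsv,hsvy,htvy
∂1c = 0
c vs im∂2: reduces to 0 ⇒ boundary

cycle:yes boundary:yes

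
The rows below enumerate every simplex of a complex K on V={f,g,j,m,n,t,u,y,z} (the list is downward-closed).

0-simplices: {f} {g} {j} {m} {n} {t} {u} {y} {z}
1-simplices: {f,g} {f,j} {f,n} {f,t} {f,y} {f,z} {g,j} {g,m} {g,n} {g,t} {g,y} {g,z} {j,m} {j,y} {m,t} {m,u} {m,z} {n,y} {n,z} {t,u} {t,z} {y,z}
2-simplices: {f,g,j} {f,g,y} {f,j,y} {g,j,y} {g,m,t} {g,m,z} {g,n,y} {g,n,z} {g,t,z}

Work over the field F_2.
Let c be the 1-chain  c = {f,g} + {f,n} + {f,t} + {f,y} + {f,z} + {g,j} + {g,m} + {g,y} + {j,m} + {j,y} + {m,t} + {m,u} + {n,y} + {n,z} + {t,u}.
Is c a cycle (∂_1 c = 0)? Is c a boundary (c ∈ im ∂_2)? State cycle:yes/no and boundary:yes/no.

n_0=9 n_1=22 n_2=9  [Z2]
∂1: piv[fg,fj,fn,ft,fy,fz,gm,mu] rk=8  ker:gj,gn,gt,gy,gz,jm,jy,mt,mz,ny,nz,tu,tz,yz
∂2: piv[fgj,fgy,fjy,gmt,gmz,gny,gnz,gtz] rk=8  ker:gjy
∂1c = {f} + {j} + {n} + {t}

cycle:no boundary:no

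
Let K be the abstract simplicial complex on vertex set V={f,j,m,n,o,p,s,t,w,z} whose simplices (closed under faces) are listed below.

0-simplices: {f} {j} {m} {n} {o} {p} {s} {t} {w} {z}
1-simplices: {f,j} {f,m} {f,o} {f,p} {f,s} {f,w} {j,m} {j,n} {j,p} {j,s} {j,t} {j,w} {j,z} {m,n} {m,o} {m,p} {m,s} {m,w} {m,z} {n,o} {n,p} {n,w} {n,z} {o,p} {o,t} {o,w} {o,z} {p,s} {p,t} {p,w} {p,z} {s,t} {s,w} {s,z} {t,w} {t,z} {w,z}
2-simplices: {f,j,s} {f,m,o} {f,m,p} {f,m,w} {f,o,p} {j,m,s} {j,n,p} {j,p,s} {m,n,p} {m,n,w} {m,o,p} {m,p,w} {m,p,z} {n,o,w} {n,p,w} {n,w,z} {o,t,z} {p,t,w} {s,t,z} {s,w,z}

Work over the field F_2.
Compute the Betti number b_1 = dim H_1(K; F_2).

b_1=10

n_0=10 n_1=37 n_2=20  [Z2]
∂1: piv[fj,fm,fo,fp,fs,fw,jn,jt,jz] rk=9  ker:jm,jp,js,jw,mn,mo,mp,ms,mw,mz,no,np,nw,nz,op,ot,ow,oz,ps,pt,pw,pz,st,sw,sz,tw,tz,wz
∂2: piv[fjs,fmo,fmp,fmw,fop,jms,jnp,jps,mnp,mnw,mpw,mpz,now,nwz,otz,ptw,stz,swz] rk=18  ker:mop,npw
b_1=(37−9)−18=10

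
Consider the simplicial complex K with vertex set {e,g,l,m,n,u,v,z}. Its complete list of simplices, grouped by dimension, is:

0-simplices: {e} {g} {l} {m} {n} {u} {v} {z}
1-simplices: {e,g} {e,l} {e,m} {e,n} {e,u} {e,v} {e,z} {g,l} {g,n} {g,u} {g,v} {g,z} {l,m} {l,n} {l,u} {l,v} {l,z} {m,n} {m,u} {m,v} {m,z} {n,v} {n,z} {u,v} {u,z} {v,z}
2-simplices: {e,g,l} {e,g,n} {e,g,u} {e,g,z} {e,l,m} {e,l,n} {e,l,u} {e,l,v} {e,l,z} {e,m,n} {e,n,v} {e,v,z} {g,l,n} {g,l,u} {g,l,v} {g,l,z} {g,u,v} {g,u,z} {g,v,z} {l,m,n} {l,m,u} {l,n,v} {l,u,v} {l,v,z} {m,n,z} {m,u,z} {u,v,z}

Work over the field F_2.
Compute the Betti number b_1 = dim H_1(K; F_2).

b_1=1

n_0=8 n_1=26 n_2=27  [Z2]
∂1: piv[eg,el,em,en,eu,ev,ez] rk=7  ker:gl,gn,gu,gv,gz,lm,ln,lu,lv,lz,mn,mu,mv,mz,nv,nz,uv,uz,vz
∂2: piv[egl,egn,egu,egz,elm,eln,elu,elv,elz,emn,env,evz,glv,guv,guz,lmu,mnz,muz] rk=18  ker:gln,glu,glz,gvz,lmn,lnv,luv,lvz,uvz
b_1=(26−7)−18=1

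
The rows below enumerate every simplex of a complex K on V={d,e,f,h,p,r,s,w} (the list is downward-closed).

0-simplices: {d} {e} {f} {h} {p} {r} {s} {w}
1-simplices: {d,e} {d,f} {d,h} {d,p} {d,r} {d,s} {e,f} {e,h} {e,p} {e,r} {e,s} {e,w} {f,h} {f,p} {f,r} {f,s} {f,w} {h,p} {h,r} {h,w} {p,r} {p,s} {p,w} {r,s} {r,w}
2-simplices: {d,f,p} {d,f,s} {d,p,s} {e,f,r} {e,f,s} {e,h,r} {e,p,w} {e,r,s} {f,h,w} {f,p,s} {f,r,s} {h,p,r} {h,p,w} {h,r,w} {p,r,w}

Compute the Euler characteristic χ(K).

χ(K)=-2

n_0=8 n_1=25 n_2=15
χ=+8−25+15=-2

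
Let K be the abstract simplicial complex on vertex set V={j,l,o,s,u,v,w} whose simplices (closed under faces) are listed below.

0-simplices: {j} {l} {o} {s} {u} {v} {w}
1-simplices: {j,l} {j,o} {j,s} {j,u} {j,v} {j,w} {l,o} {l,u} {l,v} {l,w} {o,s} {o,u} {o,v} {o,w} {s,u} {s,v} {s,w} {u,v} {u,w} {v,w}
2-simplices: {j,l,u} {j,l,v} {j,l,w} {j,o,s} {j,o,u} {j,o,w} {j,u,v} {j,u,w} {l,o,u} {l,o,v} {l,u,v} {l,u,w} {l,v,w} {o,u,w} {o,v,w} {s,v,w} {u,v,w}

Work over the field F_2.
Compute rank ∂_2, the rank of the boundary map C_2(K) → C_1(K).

rank∂_2=12

n_0=7 n_1=20 n_2=17  [Z2]
∂1: piv[jl,jo,js,ju,jv,jw] rk=6  ker:lo,lu,lv,lw,os,ou,ov,ow,su,sv,sw,uv,uw,vw
∂2: piv[jlu,jlv,jlw,jos,jou,jow,juv,juw,lou,lov,lvw,svw] rk=12  ker:luv,luw,ouw,ovw,uvw
rk∂_2=12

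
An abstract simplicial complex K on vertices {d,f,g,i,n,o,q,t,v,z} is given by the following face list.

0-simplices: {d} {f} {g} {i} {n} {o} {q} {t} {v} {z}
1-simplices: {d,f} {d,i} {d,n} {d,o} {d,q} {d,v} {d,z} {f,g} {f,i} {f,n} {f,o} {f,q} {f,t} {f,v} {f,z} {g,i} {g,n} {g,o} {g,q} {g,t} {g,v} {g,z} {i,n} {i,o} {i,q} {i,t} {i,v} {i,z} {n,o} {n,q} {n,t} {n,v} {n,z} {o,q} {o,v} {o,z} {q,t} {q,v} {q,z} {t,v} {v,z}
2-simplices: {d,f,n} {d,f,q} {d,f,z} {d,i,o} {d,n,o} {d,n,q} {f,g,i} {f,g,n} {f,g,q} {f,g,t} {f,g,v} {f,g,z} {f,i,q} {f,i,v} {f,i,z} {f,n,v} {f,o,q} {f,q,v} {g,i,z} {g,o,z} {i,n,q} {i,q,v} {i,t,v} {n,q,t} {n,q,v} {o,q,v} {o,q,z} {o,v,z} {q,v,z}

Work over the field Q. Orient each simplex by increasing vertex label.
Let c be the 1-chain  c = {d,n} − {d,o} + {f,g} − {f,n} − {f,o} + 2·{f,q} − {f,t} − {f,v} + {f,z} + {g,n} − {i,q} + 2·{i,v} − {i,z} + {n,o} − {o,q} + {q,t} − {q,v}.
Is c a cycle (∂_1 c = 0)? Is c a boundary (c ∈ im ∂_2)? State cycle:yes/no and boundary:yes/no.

cycle:yes boundary:no

n_0=10 n_1=41 n_2=29  [Q]
∂1: piv[df,di,dn,do,dq,dv,dz,fg,ft] rk=9  ker:fi,fn,fo,fq,fv,fz,gi,gn,go,gq,gt,gv,gz,in,io,iq,it,iv,iz,no,nq,nt,nv,nz,oq,ov,oz,qt,qv,qz,tv,vz
∂2: piv[dfn,dfq,dfz,dio,dno,dnq,fgi,fgn,fgq,fgt,fgv,fgz,fiq,fiv,fiz,fnv,foq,fqv,goz,inq,itv,nqt,oqv,oqz,ovz] rk=25  ker:giz,iqv,nqv,qvz
∂1c = 0
c vs im∂2: residual ≠ 0 ⇒ not boundary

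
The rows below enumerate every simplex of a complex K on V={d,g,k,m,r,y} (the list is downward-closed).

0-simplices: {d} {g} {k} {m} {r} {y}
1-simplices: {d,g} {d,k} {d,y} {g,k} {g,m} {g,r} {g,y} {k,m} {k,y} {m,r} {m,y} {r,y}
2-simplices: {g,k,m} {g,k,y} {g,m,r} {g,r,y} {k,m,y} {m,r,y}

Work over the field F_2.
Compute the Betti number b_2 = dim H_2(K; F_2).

n_0=6 n_1=12 n_2=6  [Z2]
∂1: piv[dg,dk,dy,gm,gr] rk=5  ker:gk,gy,km,ky,mr,my,ry
∂2: piv[gkm,gky,gmr,gry,kmy] rk=5  ker:mry
b_2=(6−5)−0=1

b_2=1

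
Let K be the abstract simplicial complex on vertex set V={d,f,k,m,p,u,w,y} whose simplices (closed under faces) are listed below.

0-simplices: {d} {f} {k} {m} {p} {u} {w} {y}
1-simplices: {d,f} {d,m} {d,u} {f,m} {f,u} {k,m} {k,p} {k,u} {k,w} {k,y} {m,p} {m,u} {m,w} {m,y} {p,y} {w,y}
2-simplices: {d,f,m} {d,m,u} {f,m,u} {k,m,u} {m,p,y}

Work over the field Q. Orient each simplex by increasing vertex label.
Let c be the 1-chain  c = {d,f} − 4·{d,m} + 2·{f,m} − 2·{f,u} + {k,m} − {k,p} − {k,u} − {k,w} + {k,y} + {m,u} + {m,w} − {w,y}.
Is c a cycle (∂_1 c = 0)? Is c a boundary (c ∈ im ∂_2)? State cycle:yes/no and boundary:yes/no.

cycle:no boundary:no

n_0=8 n_1=16 n_2=5  [Q]
∂1: piv[df,dm,du,km,kp,kw,ky] rk=7  ker:fm,fu,ku,mp,mu,mw,my,py,wy
∂2: piv[dfm,dmu,fmu,kmu,mpy] rk=5
∂1c = 3·{d} + {f} + {k} − 3·{m} − {p} − 2·{u} + {w}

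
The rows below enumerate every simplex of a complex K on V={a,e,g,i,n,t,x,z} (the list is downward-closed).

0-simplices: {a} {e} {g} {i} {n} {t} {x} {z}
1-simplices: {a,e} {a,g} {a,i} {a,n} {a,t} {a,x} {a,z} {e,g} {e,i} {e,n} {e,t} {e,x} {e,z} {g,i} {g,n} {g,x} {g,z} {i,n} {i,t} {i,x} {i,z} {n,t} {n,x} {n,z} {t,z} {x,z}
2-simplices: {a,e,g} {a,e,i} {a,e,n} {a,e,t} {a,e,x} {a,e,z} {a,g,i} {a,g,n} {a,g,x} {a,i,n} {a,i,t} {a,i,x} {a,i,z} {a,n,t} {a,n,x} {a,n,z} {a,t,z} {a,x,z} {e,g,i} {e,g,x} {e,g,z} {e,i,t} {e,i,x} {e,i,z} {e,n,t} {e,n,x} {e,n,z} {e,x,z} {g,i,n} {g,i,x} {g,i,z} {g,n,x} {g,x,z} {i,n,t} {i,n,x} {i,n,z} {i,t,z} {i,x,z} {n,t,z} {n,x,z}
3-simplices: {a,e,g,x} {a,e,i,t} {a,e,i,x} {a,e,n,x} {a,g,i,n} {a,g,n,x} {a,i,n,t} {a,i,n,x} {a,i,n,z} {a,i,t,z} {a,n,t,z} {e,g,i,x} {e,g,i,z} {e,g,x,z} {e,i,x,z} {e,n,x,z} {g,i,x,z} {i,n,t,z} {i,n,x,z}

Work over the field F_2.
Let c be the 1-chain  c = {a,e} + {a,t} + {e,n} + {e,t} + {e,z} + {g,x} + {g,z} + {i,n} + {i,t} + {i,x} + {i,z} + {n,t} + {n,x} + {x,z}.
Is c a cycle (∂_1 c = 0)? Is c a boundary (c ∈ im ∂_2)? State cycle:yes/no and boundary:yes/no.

n_0=8 n_1=26 n_2=40 n_3=19  [Z2]
∂1: piv[ae,ag,ai,an,at,ax,az] rk=7  ker:eg,ei,en,et,ex,ez,gi,gn,gx,gz,in,it,ix,iz,nt,nx,nz,tz,xz
∂2: piv[aeg,aei,aen,aet,aex,aez,agi,agn,agx,ain,ait,aix,aiz,ant,anx,anz,atz,axz,egz] rk=19  ker:egi,egx,eit,eix,eiz,ent,enx,enz,exz,gin,gix,giz,gnx,gxz,int,inx,inz,itz,ixz,ntz,nxz
∂3: piv[aegx,aeit,aeix,aenx,agin,agnx,aint,ainx,ainz,aitz,antz,egix,egiz,egxz,eixz,enxz,inxz] rk=17  ker:gixz,intz
∂1c = 0
c vs im∂2: reduces to 0 ⇒ boundary

cycle:yes boundary:yes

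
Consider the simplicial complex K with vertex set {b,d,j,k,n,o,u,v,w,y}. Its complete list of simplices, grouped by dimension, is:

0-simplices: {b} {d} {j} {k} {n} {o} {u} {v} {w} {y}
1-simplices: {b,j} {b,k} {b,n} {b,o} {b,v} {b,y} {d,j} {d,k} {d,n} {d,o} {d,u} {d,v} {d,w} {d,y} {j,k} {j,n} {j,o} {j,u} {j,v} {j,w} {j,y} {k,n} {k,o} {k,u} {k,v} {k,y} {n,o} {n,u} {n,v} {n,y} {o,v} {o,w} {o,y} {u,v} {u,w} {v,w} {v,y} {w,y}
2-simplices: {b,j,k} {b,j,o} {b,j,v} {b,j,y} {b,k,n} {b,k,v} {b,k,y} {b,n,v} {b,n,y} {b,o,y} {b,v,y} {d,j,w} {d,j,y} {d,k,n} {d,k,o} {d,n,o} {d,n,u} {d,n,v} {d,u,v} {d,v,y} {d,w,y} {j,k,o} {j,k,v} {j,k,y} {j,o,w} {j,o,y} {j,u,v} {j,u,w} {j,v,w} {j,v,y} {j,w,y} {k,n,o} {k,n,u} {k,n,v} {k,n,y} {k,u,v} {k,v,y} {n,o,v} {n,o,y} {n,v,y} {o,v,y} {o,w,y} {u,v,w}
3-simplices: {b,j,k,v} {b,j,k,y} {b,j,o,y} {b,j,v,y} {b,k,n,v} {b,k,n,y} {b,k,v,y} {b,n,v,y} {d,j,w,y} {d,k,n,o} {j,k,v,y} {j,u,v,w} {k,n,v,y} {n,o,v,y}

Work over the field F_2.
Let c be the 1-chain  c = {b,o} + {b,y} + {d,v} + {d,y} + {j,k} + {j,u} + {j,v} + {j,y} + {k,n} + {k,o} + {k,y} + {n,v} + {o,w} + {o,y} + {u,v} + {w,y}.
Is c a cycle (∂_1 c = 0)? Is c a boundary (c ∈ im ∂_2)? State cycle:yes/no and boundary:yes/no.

cycle:yes boundary:yes

n_0=10 n_1=38 n_2=43 n_3=14  [Z2]
∂1: piv[bj,bk,bn,bo,bv,by,dj,du,dw] rk=9  ker:dk,dn,do,dv,dy,jk,jn,jo,ju,jv,jw,jy,kn,ko,ku,kv,ky,no,nu,nv,ny,ov,ow,oy,uv,uw,vw,vy,wy
∂2: piv[bjk,bjo,bjv,bjy,bkn,bkv,bky,bnv,bny,boy,bvy,djw,djy,dkn,dko,dno,dnu,dnv,duv,dvy,dwy,jko,jow,juv,juw,jvw,knu,nov] rk=28  ker:jkv,jky,joy,jvy,jwy,kno,knv,kny,kuv,kvy,noy,nvy,ovy,owy,uvw
∂3: piv[bjkv,bjky,bjoy,bjvy,bknv,bkny,bkvy,bnvy,djwy,dkno,juvw,novy] rk=12  ker:jkvy,knvy
∂1c = 0
c vs im∂2: reduces to 0 ⇒ boundary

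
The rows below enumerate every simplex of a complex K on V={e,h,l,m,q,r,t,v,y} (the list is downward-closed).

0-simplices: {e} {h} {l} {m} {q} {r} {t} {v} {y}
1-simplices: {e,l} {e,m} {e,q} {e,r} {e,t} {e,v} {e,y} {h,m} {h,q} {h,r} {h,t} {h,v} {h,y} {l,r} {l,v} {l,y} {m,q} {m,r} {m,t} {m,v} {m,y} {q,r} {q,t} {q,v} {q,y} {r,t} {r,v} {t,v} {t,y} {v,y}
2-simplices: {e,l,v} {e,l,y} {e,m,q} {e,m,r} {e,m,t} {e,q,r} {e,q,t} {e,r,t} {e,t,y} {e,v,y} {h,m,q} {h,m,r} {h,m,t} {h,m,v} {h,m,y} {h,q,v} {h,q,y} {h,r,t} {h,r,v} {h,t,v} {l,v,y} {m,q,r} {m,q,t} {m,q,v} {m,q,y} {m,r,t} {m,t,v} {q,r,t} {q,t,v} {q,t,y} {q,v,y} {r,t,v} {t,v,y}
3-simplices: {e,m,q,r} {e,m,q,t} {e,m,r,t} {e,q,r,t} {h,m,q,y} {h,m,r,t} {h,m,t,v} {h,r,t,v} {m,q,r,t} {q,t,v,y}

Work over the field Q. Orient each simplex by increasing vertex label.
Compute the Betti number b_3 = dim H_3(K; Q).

n_0=9 n_1=30 n_2=33 n_3=10  [Q]
∂1: piv[el,em,eq,er,et,ev,ey,hm] rk=8  ker:hq,hr,ht,hv,hy,lr,lv,ly,mq,mr,mt,mv,my,qr,qt,qv,qy,rt,rv,tv,ty,vy
∂2: piv[elv,ely,emq,emr,emt,eqr,eqt,ert,ety,evy,hmq,hmr,hmt,hmv,hmy,hqv,hqy,hrv,htv,qty,qvy] rk=21  ker:hrt,lvy,mqr,mqt,mqv,mqy,mrt,mtv,qrt,qtv,rtv,tvy
∂3: piv[emqr,emqt,emrt,eqrt,hmqy,hmrt,hmtv,hrtv,qtvy] rk=9  ker:mqrt
b_3=(10−9)−0=1

b_3=1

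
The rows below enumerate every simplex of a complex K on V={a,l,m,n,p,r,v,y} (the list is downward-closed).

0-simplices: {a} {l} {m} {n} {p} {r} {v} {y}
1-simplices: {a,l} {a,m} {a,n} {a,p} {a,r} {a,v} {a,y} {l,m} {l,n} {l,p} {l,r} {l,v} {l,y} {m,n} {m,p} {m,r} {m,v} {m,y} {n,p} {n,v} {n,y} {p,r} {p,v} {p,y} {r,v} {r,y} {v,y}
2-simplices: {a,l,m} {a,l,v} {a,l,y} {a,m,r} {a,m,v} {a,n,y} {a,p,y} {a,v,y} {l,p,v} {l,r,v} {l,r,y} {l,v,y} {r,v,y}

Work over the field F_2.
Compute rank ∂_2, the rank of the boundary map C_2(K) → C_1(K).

n_0=8 n_1=27 n_2=13  [Z2]
∂1: piv[al,am,an,ap,ar,av,ay] rk=7  ker:lm,ln,lp,lr,lv,ly,mn,mp,mr,mv,my,np,nv,ny,pr,pv,py,rv,ry,vy
∂2: piv[alm,alv,aly,amr,amv,any,apy,avy,lpv,lrv,lry] rk=11  ker:lvy,rvy
rk∂_2=11

rank∂_2=11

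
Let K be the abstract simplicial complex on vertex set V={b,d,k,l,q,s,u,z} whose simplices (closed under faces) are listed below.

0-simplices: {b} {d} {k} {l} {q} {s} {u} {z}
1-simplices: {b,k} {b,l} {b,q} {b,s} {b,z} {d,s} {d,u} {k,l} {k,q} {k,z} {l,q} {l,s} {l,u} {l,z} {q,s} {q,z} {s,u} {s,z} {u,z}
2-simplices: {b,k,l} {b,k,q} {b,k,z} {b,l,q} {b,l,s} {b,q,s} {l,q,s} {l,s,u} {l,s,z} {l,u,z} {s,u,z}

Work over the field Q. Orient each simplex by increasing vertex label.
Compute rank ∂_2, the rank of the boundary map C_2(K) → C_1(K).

n_0=8 n_1=19 n_2=11  [Q]
∂1: piv[bk,bl,bq,bs,bz,ds,du] rk=7  ker:kl,kq,kz,lq,ls,lu,lz,qs,qz,su,sz,uz
∂2: piv[bkl,bkq,bkz,blq,bls,bqs,lsu,lsz,luz] rk=9  ker:lqs,suz
rk∂_2=9

rank∂_2=9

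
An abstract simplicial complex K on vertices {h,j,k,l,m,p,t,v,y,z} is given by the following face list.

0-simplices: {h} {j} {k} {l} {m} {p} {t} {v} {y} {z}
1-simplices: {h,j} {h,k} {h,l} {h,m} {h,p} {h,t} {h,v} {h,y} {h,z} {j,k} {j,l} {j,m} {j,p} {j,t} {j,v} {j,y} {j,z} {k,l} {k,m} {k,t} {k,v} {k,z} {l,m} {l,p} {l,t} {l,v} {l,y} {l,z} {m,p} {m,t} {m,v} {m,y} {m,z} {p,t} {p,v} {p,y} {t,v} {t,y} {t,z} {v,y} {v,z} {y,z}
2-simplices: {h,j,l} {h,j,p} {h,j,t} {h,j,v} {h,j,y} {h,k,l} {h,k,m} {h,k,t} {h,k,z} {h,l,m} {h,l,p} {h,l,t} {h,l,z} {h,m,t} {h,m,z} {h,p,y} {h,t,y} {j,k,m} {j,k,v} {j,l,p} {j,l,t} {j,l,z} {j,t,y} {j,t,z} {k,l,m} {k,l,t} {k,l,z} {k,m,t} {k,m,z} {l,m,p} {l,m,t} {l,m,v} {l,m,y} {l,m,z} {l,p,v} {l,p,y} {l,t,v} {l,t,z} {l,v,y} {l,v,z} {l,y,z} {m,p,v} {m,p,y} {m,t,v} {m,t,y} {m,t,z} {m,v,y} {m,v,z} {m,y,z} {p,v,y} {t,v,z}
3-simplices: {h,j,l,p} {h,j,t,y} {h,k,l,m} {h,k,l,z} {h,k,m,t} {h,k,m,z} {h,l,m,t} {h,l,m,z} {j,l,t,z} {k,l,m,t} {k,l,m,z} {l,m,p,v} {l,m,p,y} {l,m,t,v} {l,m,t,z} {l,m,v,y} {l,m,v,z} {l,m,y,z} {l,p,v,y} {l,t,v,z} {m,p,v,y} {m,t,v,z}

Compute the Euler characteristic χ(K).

χ(K)=-3

n_0=10 n_1=42 n_2=51 n_3=22
χ=+10−42+51−22=-3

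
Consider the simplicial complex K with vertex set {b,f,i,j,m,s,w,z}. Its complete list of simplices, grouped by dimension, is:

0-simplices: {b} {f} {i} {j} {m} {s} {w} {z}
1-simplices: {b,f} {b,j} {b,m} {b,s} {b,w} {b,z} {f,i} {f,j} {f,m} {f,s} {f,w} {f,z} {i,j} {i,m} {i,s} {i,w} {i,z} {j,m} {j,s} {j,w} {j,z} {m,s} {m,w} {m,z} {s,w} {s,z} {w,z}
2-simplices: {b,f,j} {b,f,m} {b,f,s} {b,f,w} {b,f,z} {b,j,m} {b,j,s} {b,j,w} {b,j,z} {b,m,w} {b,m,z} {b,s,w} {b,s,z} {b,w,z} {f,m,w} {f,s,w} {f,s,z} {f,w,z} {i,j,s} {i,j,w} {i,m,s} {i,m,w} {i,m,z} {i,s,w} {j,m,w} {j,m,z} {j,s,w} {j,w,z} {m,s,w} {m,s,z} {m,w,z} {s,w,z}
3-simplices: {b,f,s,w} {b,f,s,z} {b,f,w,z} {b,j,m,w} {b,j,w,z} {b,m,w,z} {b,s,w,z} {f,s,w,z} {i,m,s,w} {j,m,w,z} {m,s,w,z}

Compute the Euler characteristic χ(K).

χ(K)=2

n_0=8 n_1=27 n_2=32 n_3=11
χ=+8−27+32−11=2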